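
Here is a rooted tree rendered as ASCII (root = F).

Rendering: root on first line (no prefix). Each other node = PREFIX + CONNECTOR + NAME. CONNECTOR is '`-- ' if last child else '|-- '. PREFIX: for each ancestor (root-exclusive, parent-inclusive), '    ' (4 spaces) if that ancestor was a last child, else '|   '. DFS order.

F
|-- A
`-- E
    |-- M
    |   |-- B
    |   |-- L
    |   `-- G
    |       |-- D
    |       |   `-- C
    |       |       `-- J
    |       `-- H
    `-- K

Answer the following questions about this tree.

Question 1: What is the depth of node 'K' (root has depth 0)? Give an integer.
Path from root to K: F -> E -> K
Depth = number of edges = 2

Answer: 2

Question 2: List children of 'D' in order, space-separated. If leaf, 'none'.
Answer: C

Derivation:
Node D's children (from adjacency): C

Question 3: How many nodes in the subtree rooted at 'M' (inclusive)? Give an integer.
Subtree rooted at M contains: B, C, D, G, H, J, L, M
Count = 8

Answer: 8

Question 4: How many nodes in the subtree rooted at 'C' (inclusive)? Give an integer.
Subtree rooted at C contains: C, J
Count = 2

Answer: 2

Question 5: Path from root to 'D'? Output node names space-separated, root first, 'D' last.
Answer: F E M G D

Derivation:
Walk down from root: F -> E -> M -> G -> D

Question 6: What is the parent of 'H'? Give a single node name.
Scan adjacency: H appears as child of G

Answer: G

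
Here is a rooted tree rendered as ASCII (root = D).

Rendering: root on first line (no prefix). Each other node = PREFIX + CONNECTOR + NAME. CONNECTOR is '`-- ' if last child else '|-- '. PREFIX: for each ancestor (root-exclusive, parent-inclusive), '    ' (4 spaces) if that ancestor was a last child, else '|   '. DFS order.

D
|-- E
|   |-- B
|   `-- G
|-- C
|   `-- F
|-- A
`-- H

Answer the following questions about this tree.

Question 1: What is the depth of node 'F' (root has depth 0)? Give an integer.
Answer: 2

Derivation:
Path from root to F: D -> C -> F
Depth = number of edges = 2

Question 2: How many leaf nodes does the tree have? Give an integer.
Answer: 5

Derivation:
Leaves (nodes with no children): A, B, F, G, H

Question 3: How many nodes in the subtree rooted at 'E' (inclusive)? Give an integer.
Answer: 3

Derivation:
Subtree rooted at E contains: B, E, G
Count = 3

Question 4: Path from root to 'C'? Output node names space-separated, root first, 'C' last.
Walk down from root: D -> C

Answer: D C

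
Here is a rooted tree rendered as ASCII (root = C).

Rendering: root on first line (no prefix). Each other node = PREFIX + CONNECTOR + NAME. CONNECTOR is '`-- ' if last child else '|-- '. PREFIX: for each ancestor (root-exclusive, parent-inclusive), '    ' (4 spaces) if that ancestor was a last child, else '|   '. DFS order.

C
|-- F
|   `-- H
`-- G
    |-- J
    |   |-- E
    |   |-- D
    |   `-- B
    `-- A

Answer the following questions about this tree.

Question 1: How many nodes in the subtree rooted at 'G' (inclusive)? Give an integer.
Subtree rooted at G contains: A, B, D, E, G, J
Count = 6

Answer: 6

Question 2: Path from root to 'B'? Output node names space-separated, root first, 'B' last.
Answer: C G J B

Derivation:
Walk down from root: C -> G -> J -> B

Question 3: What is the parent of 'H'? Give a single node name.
Answer: F

Derivation:
Scan adjacency: H appears as child of F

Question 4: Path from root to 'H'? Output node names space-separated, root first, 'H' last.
Answer: C F H

Derivation:
Walk down from root: C -> F -> H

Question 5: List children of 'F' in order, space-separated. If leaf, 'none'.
Node F's children (from adjacency): H

Answer: H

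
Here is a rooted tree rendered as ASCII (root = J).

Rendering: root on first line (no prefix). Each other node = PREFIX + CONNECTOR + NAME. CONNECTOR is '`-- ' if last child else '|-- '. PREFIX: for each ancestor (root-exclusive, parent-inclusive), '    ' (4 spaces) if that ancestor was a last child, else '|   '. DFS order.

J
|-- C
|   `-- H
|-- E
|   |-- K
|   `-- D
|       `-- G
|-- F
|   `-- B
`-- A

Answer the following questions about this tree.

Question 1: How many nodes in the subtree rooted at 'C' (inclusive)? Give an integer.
Subtree rooted at C contains: C, H
Count = 2

Answer: 2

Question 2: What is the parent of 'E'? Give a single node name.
Answer: J

Derivation:
Scan adjacency: E appears as child of J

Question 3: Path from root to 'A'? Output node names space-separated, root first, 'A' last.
Walk down from root: J -> A

Answer: J A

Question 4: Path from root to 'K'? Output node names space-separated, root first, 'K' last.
Answer: J E K

Derivation:
Walk down from root: J -> E -> K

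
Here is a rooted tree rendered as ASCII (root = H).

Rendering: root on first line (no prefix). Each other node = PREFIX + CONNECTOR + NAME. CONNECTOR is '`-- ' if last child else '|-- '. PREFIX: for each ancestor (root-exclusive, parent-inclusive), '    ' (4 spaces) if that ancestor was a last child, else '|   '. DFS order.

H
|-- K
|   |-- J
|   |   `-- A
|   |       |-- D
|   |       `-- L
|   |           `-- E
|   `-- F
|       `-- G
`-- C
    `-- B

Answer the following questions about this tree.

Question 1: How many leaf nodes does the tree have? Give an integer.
Leaves (nodes with no children): B, D, E, G

Answer: 4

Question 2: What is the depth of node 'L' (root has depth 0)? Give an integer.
Path from root to L: H -> K -> J -> A -> L
Depth = number of edges = 4

Answer: 4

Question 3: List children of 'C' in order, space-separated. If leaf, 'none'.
Answer: B

Derivation:
Node C's children (from adjacency): B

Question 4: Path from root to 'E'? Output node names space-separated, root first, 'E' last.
Walk down from root: H -> K -> J -> A -> L -> E

Answer: H K J A L E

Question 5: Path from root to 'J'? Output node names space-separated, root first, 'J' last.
Answer: H K J

Derivation:
Walk down from root: H -> K -> J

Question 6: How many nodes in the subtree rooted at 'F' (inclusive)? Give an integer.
Subtree rooted at F contains: F, G
Count = 2

Answer: 2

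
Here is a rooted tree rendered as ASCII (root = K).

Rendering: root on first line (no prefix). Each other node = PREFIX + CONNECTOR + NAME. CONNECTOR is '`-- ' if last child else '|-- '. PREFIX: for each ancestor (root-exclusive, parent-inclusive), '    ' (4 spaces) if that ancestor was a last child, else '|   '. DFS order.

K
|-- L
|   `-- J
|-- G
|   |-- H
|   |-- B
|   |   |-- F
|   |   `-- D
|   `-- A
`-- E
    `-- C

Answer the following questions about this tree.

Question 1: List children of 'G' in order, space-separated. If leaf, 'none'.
Answer: H B A

Derivation:
Node G's children (from adjacency): H, B, A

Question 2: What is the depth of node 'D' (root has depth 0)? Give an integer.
Path from root to D: K -> G -> B -> D
Depth = number of edges = 3

Answer: 3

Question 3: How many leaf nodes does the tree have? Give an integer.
Leaves (nodes with no children): A, C, D, F, H, J

Answer: 6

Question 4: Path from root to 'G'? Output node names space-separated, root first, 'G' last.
Walk down from root: K -> G

Answer: K G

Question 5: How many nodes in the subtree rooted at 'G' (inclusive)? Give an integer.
Subtree rooted at G contains: A, B, D, F, G, H
Count = 6

Answer: 6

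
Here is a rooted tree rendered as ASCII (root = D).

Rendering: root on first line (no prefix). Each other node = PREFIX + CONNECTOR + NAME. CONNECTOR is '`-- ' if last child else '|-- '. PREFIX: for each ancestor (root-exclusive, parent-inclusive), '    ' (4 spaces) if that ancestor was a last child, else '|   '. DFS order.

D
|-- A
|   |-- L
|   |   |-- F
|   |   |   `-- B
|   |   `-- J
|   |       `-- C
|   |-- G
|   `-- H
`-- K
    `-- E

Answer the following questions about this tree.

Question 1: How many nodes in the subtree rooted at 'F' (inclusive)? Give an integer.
Subtree rooted at F contains: B, F
Count = 2

Answer: 2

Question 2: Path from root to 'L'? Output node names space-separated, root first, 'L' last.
Answer: D A L

Derivation:
Walk down from root: D -> A -> L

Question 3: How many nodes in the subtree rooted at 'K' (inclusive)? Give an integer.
Answer: 2

Derivation:
Subtree rooted at K contains: E, K
Count = 2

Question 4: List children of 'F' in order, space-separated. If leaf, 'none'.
Node F's children (from adjacency): B

Answer: B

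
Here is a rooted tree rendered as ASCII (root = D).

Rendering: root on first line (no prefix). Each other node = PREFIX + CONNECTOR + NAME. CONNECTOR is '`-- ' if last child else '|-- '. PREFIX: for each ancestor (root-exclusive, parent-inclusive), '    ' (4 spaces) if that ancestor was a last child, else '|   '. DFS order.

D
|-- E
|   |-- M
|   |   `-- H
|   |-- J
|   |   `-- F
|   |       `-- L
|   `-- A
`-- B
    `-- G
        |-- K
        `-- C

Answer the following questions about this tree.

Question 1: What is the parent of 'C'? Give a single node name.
Answer: G

Derivation:
Scan adjacency: C appears as child of G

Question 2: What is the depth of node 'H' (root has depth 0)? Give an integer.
Answer: 3

Derivation:
Path from root to H: D -> E -> M -> H
Depth = number of edges = 3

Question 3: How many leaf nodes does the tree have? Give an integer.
Leaves (nodes with no children): A, C, H, K, L

Answer: 5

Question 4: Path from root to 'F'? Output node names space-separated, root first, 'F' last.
Answer: D E J F

Derivation:
Walk down from root: D -> E -> J -> F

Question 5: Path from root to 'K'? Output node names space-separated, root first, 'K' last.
Walk down from root: D -> B -> G -> K

Answer: D B G K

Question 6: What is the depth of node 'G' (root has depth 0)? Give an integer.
Path from root to G: D -> B -> G
Depth = number of edges = 2

Answer: 2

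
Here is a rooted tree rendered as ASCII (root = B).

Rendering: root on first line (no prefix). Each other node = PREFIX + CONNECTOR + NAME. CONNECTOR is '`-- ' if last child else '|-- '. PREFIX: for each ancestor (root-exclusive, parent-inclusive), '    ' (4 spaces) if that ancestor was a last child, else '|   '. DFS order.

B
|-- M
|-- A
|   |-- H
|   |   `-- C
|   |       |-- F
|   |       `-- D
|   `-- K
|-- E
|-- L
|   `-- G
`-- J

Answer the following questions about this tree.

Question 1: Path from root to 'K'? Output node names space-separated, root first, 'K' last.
Answer: B A K

Derivation:
Walk down from root: B -> A -> K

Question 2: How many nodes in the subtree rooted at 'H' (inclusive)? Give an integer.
Subtree rooted at H contains: C, D, F, H
Count = 4

Answer: 4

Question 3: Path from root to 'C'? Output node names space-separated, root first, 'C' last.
Answer: B A H C

Derivation:
Walk down from root: B -> A -> H -> C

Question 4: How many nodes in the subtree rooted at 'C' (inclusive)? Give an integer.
Answer: 3

Derivation:
Subtree rooted at C contains: C, D, F
Count = 3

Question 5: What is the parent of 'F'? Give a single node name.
Answer: C

Derivation:
Scan adjacency: F appears as child of C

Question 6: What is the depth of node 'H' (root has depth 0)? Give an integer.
Answer: 2

Derivation:
Path from root to H: B -> A -> H
Depth = number of edges = 2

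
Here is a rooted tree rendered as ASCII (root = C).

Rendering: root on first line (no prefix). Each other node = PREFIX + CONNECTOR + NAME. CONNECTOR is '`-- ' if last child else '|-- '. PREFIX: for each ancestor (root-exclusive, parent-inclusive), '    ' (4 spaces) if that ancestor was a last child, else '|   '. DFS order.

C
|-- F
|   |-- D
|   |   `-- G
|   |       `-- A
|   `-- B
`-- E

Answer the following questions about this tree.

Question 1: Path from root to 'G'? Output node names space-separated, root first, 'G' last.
Answer: C F D G

Derivation:
Walk down from root: C -> F -> D -> G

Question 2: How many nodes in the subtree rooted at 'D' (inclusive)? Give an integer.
Subtree rooted at D contains: A, D, G
Count = 3

Answer: 3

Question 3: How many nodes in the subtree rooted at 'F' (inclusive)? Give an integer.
Answer: 5

Derivation:
Subtree rooted at F contains: A, B, D, F, G
Count = 5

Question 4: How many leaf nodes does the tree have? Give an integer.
Leaves (nodes with no children): A, B, E

Answer: 3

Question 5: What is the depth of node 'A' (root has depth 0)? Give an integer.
Path from root to A: C -> F -> D -> G -> A
Depth = number of edges = 4

Answer: 4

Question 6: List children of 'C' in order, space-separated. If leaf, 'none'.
Answer: F E

Derivation:
Node C's children (from adjacency): F, E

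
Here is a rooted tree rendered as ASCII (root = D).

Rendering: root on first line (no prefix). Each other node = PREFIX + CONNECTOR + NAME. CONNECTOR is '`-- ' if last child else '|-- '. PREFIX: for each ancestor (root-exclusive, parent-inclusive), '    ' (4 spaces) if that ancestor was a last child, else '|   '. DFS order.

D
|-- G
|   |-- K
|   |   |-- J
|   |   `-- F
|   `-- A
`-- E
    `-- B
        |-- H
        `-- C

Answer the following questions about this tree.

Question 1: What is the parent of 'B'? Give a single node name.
Scan adjacency: B appears as child of E

Answer: E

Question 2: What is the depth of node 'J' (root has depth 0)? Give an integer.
Answer: 3

Derivation:
Path from root to J: D -> G -> K -> J
Depth = number of edges = 3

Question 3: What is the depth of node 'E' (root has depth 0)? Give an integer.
Answer: 1

Derivation:
Path from root to E: D -> E
Depth = number of edges = 1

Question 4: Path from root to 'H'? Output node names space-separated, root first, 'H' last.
Answer: D E B H

Derivation:
Walk down from root: D -> E -> B -> H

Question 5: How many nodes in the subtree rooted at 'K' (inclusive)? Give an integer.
Subtree rooted at K contains: F, J, K
Count = 3

Answer: 3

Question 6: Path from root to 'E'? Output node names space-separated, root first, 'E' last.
Answer: D E

Derivation:
Walk down from root: D -> E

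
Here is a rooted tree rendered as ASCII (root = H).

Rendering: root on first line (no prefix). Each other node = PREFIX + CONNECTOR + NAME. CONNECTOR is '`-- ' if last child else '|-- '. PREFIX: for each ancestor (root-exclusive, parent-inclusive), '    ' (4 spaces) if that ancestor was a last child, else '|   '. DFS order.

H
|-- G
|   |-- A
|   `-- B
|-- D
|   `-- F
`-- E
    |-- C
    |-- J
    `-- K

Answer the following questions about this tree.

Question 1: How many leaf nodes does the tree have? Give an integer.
Answer: 6

Derivation:
Leaves (nodes with no children): A, B, C, F, J, K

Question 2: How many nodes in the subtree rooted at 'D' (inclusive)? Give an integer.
Answer: 2

Derivation:
Subtree rooted at D contains: D, F
Count = 2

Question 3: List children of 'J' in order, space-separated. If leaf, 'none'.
Node J's children (from adjacency): (leaf)

Answer: none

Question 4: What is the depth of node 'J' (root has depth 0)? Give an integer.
Answer: 2

Derivation:
Path from root to J: H -> E -> J
Depth = number of edges = 2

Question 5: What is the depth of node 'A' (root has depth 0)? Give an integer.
Path from root to A: H -> G -> A
Depth = number of edges = 2

Answer: 2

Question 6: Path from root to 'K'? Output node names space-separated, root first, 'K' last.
Walk down from root: H -> E -> K

Answer: H E K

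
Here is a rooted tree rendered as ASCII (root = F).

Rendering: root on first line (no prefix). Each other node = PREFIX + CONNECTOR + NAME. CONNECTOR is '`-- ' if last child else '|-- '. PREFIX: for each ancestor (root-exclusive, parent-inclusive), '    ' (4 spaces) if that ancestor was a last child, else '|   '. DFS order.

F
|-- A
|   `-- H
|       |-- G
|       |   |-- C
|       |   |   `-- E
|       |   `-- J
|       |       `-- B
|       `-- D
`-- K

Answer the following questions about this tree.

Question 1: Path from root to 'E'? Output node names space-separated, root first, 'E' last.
Walk down from root: F -> A -> H -> G -> C -> E

Answer: F A H G C E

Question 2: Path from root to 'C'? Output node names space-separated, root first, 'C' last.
Answer: F A H G C

Derivation:
Walk down from root: F -> A -> H -> G -> C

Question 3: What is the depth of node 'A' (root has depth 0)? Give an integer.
Answer: 1

Derivation:
Path from root to A: F -> A
Depth = number of edges = 1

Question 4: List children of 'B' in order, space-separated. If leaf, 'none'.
Answer: none

Derivation:
Node B's children (from adjacency): (leaf)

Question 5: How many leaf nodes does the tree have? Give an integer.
Leaves (nodes with no children): B, D, E, K

Answer: 4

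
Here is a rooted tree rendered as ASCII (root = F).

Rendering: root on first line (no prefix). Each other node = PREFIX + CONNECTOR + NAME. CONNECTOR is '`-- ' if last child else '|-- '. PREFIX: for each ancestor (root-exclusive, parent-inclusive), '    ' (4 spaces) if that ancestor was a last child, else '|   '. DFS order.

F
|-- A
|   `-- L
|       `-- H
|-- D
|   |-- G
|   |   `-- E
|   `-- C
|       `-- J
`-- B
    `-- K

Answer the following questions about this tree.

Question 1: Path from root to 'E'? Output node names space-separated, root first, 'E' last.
Walk down from root: F -> D -> G -> E

Answer: F D G E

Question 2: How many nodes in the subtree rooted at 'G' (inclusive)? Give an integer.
Subtree rooted at G contains: E, G
Count = 2

Answer: 2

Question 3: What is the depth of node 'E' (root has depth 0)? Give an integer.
Path from root to E: F -> D -> G -> E
Depth = number of edges = 3

Answer: 3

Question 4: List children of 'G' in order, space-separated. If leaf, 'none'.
Answer: E

Derivation:
Node G's children (from adjacency): E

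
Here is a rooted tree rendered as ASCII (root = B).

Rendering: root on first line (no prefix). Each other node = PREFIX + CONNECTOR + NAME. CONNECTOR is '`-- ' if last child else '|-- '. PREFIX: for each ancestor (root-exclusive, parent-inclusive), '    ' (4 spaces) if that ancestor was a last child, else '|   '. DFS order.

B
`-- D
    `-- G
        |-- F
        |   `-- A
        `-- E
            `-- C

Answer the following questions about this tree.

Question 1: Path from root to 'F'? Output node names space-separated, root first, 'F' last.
Walk down from root: B -> D -> G -> F

Answer: B D G F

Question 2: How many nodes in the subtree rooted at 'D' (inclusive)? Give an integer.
Answer: 6

Derivation:
Subtree rooted at D contains: A, C, D, E, F, G
Count = 6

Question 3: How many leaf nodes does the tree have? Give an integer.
Answer: 2

Derivation:
Leaves (nodes with no children): A, C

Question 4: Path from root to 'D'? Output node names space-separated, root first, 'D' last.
Walk down from root: B -> D

Answer: B D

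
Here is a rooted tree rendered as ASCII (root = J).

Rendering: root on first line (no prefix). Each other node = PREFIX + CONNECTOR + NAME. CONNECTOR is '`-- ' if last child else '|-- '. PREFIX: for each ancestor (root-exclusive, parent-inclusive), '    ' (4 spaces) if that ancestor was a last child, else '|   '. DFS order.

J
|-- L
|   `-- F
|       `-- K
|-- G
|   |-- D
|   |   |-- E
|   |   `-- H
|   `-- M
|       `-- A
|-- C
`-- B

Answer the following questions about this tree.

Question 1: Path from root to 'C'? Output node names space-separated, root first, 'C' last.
Answer: J C

Derivation:
Walk down from root: J -> C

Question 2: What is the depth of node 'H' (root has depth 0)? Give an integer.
Answer: 3

Derivation:
Path from root to H: J -> G -> D -> H
Depth = number of edges = 3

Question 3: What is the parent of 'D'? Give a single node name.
Answer: G

Derivation:
Scan adjacency: D appears as child of G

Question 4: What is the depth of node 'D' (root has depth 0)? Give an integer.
Answer: 2

Derivation:
Path from root to D: J -> G -> D
Depth = number of edges = 2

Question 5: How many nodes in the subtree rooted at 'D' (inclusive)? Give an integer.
Answer: 3

Derivation:
Subtree rooted at D contains: D, E, H
Count = 3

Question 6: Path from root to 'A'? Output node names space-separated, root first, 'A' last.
Walk down from root: J -> G -> M -> A

Answer: J G M A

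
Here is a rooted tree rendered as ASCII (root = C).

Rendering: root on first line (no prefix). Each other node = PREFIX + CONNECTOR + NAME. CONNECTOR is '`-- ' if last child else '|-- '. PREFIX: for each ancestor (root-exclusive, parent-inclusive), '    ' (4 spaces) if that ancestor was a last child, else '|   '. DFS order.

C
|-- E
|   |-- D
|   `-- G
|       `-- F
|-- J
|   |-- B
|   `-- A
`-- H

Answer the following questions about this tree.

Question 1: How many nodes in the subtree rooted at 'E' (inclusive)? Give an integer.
Subtree rooted at E contains: D, E, F, G
Count = 4

Answer: 4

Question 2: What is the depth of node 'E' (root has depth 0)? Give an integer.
Answer: 1

Derivation:
Path from root to E: C -> E
Depth = number of edges = 1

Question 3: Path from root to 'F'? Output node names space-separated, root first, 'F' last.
Walk down from root: C -> E -> G -> F

Answer: C E G F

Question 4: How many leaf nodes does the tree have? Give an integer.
Answer: 5

Derivation:
Leaves (nodes with no children): A, B, D, F, H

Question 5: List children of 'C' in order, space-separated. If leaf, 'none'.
Answer: E J H

Derivation:
Node C's children (from adjacency): E, J, H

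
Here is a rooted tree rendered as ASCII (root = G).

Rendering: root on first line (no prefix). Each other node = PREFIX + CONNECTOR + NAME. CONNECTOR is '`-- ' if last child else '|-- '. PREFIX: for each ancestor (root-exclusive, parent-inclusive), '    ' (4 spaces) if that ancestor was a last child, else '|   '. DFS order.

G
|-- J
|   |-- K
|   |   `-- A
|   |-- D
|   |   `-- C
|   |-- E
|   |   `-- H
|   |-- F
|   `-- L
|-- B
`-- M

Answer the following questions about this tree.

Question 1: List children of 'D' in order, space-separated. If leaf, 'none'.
Node D's children (from adjacency): C

Answer: C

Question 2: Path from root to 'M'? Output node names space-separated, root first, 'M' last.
Answer: G M

Derivation:
Walk down from root: G -> M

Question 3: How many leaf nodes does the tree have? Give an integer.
Leaves (nodes with no children): A, B, C, F, H, L, M

Answer: 7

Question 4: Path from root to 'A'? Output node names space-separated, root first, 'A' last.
Answer: G J K A

Derivation:
Walk down from root: G -> J -> K -> A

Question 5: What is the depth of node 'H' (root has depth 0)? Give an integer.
Path from root to H: G -> J -> E -> H
Depth = number of edges = 3

Answer: 3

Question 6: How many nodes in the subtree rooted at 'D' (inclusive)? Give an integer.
Subtree rooted at D contains: C, D
Count = 2

Answer: 2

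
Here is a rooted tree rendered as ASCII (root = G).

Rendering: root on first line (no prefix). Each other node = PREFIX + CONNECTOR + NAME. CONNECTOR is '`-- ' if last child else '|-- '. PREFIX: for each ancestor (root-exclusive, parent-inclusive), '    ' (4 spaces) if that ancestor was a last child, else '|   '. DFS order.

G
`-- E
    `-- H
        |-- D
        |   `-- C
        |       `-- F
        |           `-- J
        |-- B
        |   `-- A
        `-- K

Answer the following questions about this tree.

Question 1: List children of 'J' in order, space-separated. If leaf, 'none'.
Answer: none

Derivation:
Node J's children (from adjacency): (leaf)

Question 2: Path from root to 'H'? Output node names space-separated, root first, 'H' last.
Walk down from root: G -> E -> H

Answer: G E H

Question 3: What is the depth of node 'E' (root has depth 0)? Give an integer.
Path from root to E: G -> E
Depth = number of edges = 1

Answer: 1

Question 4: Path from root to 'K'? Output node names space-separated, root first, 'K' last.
Answer: G E H K

Derivation:
Walk down from root: G -> E -> H -> K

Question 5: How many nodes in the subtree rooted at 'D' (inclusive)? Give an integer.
Answer: 4

Derivation:
Subtree rooted at D contains: C, D, F, J
Count = 4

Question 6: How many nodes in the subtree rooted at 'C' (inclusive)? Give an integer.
Subtree rooted at C contains: C, F, J
Count = 3

Answer: 3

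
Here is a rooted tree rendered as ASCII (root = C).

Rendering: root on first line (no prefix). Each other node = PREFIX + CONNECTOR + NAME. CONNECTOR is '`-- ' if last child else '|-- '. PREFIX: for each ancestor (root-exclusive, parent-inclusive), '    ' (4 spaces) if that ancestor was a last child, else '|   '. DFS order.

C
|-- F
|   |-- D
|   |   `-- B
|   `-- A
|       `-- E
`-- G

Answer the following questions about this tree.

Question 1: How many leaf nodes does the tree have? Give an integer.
Answer: 3

Derivation:
Leaves (nodes with no children): B, E, G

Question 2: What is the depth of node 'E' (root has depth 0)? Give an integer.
Path from root to E: C -> F -> A -> E
Depth = number of edges = 3

Answer: 3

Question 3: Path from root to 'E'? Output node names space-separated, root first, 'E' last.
Answer: C F A E

Derivation:
Walk down from root: C -> F -> A -> E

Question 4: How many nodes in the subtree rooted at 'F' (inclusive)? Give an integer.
Answer: 5

Derivation:
Subtree rooted at F contains: A, B, D, E, F
Count = 5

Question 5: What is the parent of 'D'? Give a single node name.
Scan adjacency: D appears as child of F

Answer: F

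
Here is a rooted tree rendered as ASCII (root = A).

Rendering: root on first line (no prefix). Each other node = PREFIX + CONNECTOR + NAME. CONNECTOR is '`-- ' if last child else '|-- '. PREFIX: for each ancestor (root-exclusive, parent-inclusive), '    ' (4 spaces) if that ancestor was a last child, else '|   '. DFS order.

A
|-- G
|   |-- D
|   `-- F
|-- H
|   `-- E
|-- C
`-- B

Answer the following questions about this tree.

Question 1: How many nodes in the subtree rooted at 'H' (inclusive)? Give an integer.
Answer: 2

Derivation:
Subtree rooted at H contains: E, H
Count = 2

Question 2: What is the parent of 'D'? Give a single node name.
Scan adjacency: D appears as child of G

Answer: G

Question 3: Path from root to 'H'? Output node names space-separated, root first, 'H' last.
Answer: A H

Derivation:
Walk down from root: A -> H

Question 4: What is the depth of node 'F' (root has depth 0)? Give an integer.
Answer: 2

Derivation:
Path from root to F: A -> G -> F
Depth = number of edges = 2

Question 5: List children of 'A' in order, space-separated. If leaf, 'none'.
Answer: G H C B

Derivation:
Node A's children (from adjacency): G, H, C, B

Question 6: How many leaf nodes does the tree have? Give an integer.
Answer: 5

Derivation:
Leaves (nodes with no children): B, C, D, E, F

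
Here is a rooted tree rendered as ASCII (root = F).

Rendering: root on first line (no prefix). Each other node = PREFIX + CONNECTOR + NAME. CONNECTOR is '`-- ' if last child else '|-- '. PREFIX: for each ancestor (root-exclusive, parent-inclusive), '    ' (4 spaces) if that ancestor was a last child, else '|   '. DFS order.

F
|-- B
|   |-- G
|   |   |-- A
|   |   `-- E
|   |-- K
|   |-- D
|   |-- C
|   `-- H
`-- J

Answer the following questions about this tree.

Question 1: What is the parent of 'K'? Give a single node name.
Scan adjacency: K appears as child of B

Answer: B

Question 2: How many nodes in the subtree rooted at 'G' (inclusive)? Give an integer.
Subtree rooted at G contains: A, E, G
Count = 3

Answer: 3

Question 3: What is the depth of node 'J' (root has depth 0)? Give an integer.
Path from root to J: F -> J
Depth = number of edges = 1

Answer: 1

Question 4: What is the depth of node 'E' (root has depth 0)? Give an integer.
Path from root to E: F -> B -> G -> E
Depth = number of edges = 3

Answer: 3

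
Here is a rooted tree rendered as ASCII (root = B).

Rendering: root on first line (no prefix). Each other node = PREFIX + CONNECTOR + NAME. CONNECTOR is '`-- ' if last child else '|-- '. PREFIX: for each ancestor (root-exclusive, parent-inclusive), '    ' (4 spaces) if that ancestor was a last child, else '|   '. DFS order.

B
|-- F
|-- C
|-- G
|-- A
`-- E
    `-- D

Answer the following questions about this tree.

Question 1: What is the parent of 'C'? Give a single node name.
Scan adjacency: C appears as child of B

Answer: B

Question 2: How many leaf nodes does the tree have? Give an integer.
Leaves (nodes with no children): A, C, D, F, G

Answer: 5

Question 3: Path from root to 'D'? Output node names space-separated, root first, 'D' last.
Walk down from root: B -> E -> D

Answer: B E D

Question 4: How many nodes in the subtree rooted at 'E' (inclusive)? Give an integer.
Subtree rooted at E contains: D, E
Count = 2

Answer: 2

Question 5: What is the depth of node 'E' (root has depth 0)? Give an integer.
Path from root to E: B -> E
Depth = number of edges = 1

Answer: 1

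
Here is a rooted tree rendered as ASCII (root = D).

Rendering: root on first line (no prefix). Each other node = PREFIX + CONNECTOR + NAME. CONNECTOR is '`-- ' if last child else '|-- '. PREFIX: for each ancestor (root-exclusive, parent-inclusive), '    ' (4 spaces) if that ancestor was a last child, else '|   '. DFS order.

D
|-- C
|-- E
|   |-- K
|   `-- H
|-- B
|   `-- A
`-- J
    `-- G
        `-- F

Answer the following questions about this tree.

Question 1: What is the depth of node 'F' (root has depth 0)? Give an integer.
Answer: 3

Derivation:
Path from root to F: D -> J -> G -> F
Depth = number of edges = 3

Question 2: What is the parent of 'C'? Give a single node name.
Answer: D

Derivation:
Scan adjacency: C appears as child of D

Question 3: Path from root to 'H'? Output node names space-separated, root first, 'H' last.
Walk down from root: D -> E -> H

Answer: D E H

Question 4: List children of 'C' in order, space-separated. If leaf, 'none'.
Node C's children (from adjacency): (leaf)

Answer: none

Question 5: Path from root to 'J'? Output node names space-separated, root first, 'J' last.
Walk down from root: D -> J

Answer: D J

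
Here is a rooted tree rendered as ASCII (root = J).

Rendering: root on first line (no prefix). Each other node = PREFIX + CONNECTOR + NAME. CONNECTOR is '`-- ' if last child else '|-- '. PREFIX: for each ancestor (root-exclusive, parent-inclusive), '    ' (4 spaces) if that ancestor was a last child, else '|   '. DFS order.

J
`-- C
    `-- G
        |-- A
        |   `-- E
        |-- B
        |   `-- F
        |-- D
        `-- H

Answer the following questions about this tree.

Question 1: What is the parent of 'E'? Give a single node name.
Scan adjacency: E appears as child of A

Answer: A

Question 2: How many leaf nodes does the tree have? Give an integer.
Answer: 4

Derivation:
Leaves (nodes with no children): D, E, F, H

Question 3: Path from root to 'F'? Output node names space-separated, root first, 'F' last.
Walk down from root: J -> C -> G -> B -> F

Answer: J C G B F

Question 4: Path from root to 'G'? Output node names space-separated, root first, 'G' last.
Walk down from root: J -> C -> G

Answer: J C G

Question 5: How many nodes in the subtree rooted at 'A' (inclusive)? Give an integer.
Subtree rooted at A contains: A, E
Count = 2

Answer: 2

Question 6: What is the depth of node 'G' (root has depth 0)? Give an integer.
Path from root to G: J -> C -> G
Depth = number of edges = 2

Answer: 2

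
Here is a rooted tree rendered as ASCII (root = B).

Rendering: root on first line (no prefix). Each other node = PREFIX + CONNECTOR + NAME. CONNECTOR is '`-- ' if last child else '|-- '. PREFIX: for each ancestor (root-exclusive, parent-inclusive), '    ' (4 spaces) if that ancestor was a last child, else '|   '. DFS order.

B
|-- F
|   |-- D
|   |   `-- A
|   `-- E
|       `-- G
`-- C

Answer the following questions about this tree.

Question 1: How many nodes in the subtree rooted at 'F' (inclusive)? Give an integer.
Subtree rooted at F contains: A, D, E, F, G
Count = 5

Answer: 5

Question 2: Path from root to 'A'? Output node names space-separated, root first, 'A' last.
Answer: B F D A

Derivation:
Walk down from root: B -> F -> D -> A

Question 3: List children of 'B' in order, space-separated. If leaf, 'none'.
Answer: F C

Derivation:
Node B's children (from adjacency): F, C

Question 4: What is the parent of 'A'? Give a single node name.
Scan adjacency: A appears as child of D

Answer: D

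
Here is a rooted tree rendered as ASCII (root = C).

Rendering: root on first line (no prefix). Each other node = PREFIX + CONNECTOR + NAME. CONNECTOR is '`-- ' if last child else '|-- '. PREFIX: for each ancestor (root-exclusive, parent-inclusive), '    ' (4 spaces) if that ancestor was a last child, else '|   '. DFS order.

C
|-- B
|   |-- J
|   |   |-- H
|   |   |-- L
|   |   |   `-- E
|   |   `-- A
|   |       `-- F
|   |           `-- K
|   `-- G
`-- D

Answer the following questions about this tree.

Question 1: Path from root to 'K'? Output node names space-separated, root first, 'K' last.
Answer: C B J A F K

Derivation:
Walk down from root: C -> B -> J -> A -> F -> K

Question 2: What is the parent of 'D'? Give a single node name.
Answer: C

Derivation:
Scan adjacency: D appears as child of C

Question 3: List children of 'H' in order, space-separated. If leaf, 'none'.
Answer: none

Derivation:
Node H's children (from adjacency): (leaf)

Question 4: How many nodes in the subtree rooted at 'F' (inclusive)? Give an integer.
Subtree rooted at F contains: F, K
Count = 2

Answer: 2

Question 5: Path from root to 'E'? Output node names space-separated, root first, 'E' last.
Walk down from root: C -> B -> J -> L -> E

Answer: C B J L E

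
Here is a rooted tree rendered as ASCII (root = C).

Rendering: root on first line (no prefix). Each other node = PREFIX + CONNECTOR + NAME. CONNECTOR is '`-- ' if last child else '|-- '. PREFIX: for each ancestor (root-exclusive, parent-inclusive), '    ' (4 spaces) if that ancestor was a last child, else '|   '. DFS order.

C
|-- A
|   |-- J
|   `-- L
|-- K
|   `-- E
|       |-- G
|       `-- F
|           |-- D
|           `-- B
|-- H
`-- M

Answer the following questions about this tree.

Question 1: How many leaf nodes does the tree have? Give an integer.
Leaves (nodes with no children): B, D, G, H, J, L, M

Answer: 7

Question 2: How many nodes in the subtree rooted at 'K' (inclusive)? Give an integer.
Subtree rooted at K contains: B, D, E, F, G, K
Count = 6

Answer: 6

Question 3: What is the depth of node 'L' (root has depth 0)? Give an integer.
Answer: 2

Derivation:
Path from root to L: C -> A -> L
Depth = number of edges = 2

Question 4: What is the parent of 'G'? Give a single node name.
Answer: E

Derivation:
Scan adjacency: G appears as child of E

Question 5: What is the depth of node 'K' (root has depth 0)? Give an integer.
Path from root to K: C -> K
Depth = number of edges = 1

Answer: 1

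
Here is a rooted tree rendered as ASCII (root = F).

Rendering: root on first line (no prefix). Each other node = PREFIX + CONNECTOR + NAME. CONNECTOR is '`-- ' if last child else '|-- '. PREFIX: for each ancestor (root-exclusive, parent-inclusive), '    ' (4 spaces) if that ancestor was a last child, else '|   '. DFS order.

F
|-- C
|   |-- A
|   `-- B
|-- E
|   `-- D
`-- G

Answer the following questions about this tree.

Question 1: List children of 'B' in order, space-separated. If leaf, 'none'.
Answer: none

Derivation:
Node B's children (from adjacency): (leaf)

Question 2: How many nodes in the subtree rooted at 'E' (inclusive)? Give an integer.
Subtree rooted at E contains: D, E
Count = 2

Answer: 2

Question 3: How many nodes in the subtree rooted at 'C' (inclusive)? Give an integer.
Answer: 3

Derivation:
Subtree rooted at C contains: A, B, C
Count = 3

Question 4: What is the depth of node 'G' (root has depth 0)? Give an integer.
Answer: 1

Derivation:
Path from root to G: F -> G
Depth = number of edges = 1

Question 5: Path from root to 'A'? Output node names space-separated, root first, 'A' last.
Answer: F C A

Derivation:
Walk down from root: F -> C -> A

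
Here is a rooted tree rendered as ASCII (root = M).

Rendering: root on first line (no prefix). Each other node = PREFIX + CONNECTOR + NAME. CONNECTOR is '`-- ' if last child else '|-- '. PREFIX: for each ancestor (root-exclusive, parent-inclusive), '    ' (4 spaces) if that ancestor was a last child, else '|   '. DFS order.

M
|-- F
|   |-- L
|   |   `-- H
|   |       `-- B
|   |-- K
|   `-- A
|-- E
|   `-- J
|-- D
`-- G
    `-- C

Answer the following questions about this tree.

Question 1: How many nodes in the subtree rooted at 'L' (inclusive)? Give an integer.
Subtree rooted at L contains: B, H, L
Count = 3

Answer: 3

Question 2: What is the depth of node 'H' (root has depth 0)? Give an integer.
Answer: 3

Derivation:
Path from root to H: M -> F -> L -> H
Depth = number of edges = 3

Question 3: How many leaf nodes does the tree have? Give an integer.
Answer: 6

Derivation:
Leaves (nodes with no children): A, B, C, D, J, K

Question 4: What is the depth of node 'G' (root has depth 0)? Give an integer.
Path from root to G: M -> G
Depth = number of edges = 1

Answer: 1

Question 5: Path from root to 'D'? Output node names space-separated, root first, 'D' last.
Walk down from root: M -> D

Answer: M D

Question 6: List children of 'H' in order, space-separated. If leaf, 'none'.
Answer: B

Derivation:
Node H's children (from adjacency): B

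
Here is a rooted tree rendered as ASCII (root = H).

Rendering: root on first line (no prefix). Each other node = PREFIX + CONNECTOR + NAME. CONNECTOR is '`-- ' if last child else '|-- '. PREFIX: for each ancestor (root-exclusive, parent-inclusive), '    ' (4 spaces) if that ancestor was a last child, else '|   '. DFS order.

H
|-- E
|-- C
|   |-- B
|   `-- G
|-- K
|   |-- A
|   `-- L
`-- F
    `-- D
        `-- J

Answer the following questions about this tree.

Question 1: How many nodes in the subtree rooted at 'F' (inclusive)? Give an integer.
Subtree rooted at F contains: D, F, J
Count = 3

Answer: 3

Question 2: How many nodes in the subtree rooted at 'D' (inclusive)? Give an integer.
Subtree rooted at D contains: D, J
Count = 2

Answer: 2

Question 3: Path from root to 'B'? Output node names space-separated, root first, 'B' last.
Walk down from root: H -> C -> B

Answer: H C B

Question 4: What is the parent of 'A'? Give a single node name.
Answer: K

Derivation:
Scan adjacency: A appears as child of K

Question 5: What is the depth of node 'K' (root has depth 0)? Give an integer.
Path from root to K: H -> K
Depth = number of edges = 1

Answer: 1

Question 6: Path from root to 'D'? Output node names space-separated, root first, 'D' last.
Walk down from root: H -> F -> D

Answer: H F D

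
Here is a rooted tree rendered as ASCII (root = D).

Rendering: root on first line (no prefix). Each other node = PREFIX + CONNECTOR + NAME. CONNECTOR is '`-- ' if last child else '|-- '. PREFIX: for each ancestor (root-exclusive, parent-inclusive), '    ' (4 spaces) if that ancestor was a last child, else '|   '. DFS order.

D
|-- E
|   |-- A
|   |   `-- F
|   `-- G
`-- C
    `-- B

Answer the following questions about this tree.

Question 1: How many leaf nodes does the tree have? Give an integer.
Leaves (nodes with no children): B, F, G

Answer: 3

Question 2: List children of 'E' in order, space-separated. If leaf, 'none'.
Answer: A G

Derivation:
Node E's children (from adjacency): A, G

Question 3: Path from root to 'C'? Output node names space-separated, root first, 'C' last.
Walk down from root: D -> C

Answer: D C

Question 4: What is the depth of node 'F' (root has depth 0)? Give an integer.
Path from root to F: D -> E -> A -> F
Depth = number of edges = 3

Answer: 3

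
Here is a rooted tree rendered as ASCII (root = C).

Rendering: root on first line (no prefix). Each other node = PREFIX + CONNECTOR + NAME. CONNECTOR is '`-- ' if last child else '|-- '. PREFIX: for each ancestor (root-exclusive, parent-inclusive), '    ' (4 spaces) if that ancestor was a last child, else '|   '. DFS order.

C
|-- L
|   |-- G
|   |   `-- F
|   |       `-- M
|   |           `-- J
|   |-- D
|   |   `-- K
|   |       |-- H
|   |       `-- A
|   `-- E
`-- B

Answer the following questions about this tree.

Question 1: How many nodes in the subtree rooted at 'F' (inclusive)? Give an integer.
Subtree rooted at F contains: F, J, M
Count = 3

Answer: 3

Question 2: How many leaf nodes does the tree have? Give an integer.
Leaves (nodes with no children): A, B, E, H, J

Answer: 5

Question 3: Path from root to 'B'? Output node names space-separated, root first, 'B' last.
Walk down from root: C -> B

Answer: C B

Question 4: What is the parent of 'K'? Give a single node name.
Scan adjacency: K appears as child of D

Answer: D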